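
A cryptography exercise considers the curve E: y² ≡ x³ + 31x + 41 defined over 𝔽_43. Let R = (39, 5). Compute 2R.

tangent at (39, 5): λ = (3·39² + 31)/(2·5) ≡ 36/10. 10⁻¹ ≡ 13 (mod 43), so λ ≡ 36·13 ≡ 38.
  x = λ² - 39 - 39 = 1444 - 78 ≡ 33; y = λ·(39 - 33) - 5 ≡ 8. → (33, 8)

(33, 8)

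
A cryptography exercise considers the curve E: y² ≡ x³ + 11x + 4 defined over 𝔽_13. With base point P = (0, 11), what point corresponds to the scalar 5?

(0, 2)

Double-and-add on 5 = (101)₂. Start with P = (0, 11) for the leading 1-bit.
double: tangent at (0, 11): λ = (3·0² + 11)/(2·11) ≡ 11/9. 9⁻¹ ≡ 3 (mod 13), so λ ≡ 11·3 ≡ 7.
  x = λ² - 0 - 0 = 49 - 0 ≡ 10; y = λ·(0 - 10) - 11 ≡ 10. → (10, 10)
double: tangent at (10, 10): λ = (3·10² + 11)/(2·10) ≡ 12/7. 7⁻¹ ≡ 2 (mod 13), so λ ≡ 12·2 ≡ 11.
  x = λ² - 10 - 10 = 121 - 20 ≡ 10; y = λ·(10 - 10) - 10 ≡ 3. → (10, 3)
add P: (10, 3) + (0, 11). λ = (11 - 3)/(0 - 10) ≡ 8/3 mod 13. 3⁻¹ ≡ 9 (mod 13) since 3·9 = 27 ≡ 1, so λ ≡ 7.
  x = λ² - 10 - 0 = 49 - 10 ≡ 0; y = λ·(10 - 0) - 3 ≡ 2. → (0, 2)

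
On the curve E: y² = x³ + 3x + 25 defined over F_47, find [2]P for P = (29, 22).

tangent at (29, 22): λ = (3·29² + 3)/(2·22) ≡ 35/44. 44⁻¹ ≡ 31 (mod 47), so λ ≡ 35·31 ≡ 4.
  x = λ² - 29 - 29 = 16 - 58 ≡ 5; y = λ·(29 - 5) - 22 ≡ 27. → (5, 27)

(5, 27)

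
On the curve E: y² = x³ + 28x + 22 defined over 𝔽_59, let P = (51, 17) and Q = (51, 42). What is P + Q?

The two points share x = 51 and their y-coordinates satisfy 17 + 42 ≡ 0 (mod 59), so they are inverses. Their sum is the point at infinity.

O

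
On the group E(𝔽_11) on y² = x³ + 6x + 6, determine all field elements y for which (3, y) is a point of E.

x³ + 6x + 6 = 51 ≡ 7 (mod 11).
7 is a non-residue mod 11; no y exists.

none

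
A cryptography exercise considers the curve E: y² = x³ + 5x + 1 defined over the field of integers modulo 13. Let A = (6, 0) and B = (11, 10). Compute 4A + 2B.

(3, 2)

First 4A:
Repeated addition: build up to 4A.
2A: (6, 0) + (6, 0): same x and y₁ ≡ -y₂, so the sum is O.
3A: O + (6, 0) = (6, 0) (identity).
4A: (6, 0) + (6, 0): same x and y₁ ≡ -y₂, so the sum is O.
4A = O.
Next 2B:
Repeated addition: build up to 2B.
2B: tangent at (11, 10): λ = (3·11² + 5)/(2·10) ≡ 4/7. 7⁻¹ ≡ 2 (mod 13), so λ ≡ 4·2 ≡ 8.
  x = λ² - 11 - 11 = 64 - 22 ≡ 3; y = λ·(11 - 3) - 10 ≡ 2. → (3, 2)
2B = (3, 2).
Finally 4A + 2B:
O + (3, 2) = (3, 2) (identity).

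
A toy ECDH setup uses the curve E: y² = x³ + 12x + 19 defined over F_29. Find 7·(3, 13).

(19, 1)

Write P = (3, 13).
Double-and-add on 7 = (111)₂. Start with P = (3, 13) for the leading 1-bit.
double: tangent at (3, 13): λ = (3·3² + 12)/(2·13) ≡ 10/26. 26⁻¹ ≡ 19 (mod 29), so λ ≡ 10·19 ≡ 16.
  x = λ² - 3 - 3 = 256 - 6 ≡ 18; y = λ·(3 - 18) - 13 ≡ 8. → (18, 8)
add P: (18, 8) + (3, 13). λ = (13 - 8)/(3 - 18) ≡ 5/14 mod 29. 14⁻¹ ≡ 27 (mod 29) since 14·27 = 378 ≡ 1, so λ ≡ 19.
  x = λ² - 18 - 3 = 361 - 21 ≡ 21; y = λ·(18 - 21) - 8 ≡ 22. → (21, 22)
double: tangent at (21, 22): λ = (3·21² + 12)/(2·22) ≡ 1/15. 15⁻¹ ≡ 2 (mod 29) since 15·2 = 30 ≡ 1, so λ ≡ 1·2 ≡ 2.
  x = λ² - 21 - 21 = 4 - 42 ≡ 20; y = λ·(21 - 20) - 22 ≡ 9. → (20, 9)
add P: (20, 9) + (3, 13). λ = (13 - 9)/(3 - 20) ≡ 4/12 mod 29. 12⁻¹ ≡ 17 (mod 29) since 12·17 = 204 ≡ 1, so λ ≡ 10.
  x = λ² - 20 - 3 = 100 - 23 ≡ 19; y = λ·(20 - 19) - 9 ≡ 1. → (19, 1)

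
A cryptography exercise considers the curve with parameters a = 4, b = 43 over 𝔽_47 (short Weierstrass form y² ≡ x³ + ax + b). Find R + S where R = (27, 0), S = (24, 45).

(27, 0) + (24, 45). λ = (45 - 0)/(24 - 27) ≡ 45/44 mod 47. 44⁻¹ ≡ 31 (mod 47), so λ ≡ 32.
  x = λ² - 27 - 24 = 1024 - 51 ≡ 33; y = λ·(27 - 33) - 0 ≡ 43. → (33, 43)

(33, 43)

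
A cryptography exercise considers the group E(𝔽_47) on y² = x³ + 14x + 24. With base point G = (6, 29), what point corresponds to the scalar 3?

(34, 29)

Repeated addition: build up to 3G.
2G: tangent at (6, 29): λ = (3·6² + 14)/(2·29) ≡ 28/11. 11⁻¹ ≡ 30 (mod 47), so λ ≡ 28·30 ≡ 41.
  x = λ² - 6 - 6 = 1681 - 12 ≡ 24; y = λ·(6 - 24) - 29 ≡ 32. → (24, 32)
3G: (24, 32) + (6, 29). λ = (29 - 32)/(6 - 24) ≡ 44/29 mod 47. 29⁻¹ ≡ 13 (mod 47) since 29·13 = 377 ≡ 1, so λ ≡ 8.
  x = λ² - 24 - 6 = 64 - 30 ≡ 34; y = λ·(24 - 34) - 32 ≡ 29. → (34, 29)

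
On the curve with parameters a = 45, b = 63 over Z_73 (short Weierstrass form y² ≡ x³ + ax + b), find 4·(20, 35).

Write Q = (20, 35).
Repeated addition: build up to 4Q.
2Q: tangent at (20, 35): λ = (3·20² + 45)/(2·35) ≡ 4/70. 70⁻¹ ≡ 24 (mod 73), so λ ≡ 4·24 ≡ 23.
  x = λ² - 20 - 20 = 529 - 40 ≡ 51; y = λ·(20 - 51) - 35 ≡ 55. → (51, 55)
3Q: (51, 55) + (20, 35). λ = (35 - 55)/(20 - 51) ≡ 53/42 mod 73. 42⁻¹ ≡ 40 (mod 73), so λ ≡ 3.
  x = λ² - 51 - 20 = 9 - 71 ≡ 11; y = λ·(51 - 11) - 55 ≡ 65. → (11, 65)
4Q: (11, 65) + (20, 35). λ = (35 - 65)/(20 - 11) ≡ 43/9 mod 73. 9⁻¹ ≡ 65 (mod 73), so λ ≡ 21.
  x = λ² - 11 - 20 = 441 - 31 ≡ 45; y = λ·(11 - 45) - 65 ≡ 24. → (45, 24)

(45, 24)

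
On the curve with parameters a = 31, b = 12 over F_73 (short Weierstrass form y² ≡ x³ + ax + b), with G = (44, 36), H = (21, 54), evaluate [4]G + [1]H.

(4, 45)

First 4G:
Repeated addition: build up to 4G.
2G: tangent at (44, 36): λ = (3·44² + 31)/(2·36) ≡ 72/72. 72⁻¹ ≡ 72 (mod 73) since 72·72 = 5184 ≡ 1, so λ ≡ 72·72 ≡ 1.
  x = λ² - 44 - 44 = 1 - 88 ≡ 59; y = λ·(44 - 59) - 36 ≡ 22. → (59, 22)
3G: (59, 22) + (44, 36). λ = (36 - 22)/(44 - 59) ≡ 14/58 mod 73. 58⁻¹ ≡ 34 (mod 73) since 58·34 = 1972 ≡ 1, so λ ≡ 38.
  x = λ² - 59 - 44 = 1444 - 103 ≡ 27; y = λ·(59 - 27) - 22 ≡ 26. → (27, 26)
4G: (27, 26) + (44, 36). λ = (36 - 26)/(44 - 27) ≡ 10/17 mod 73. 17⁻¹ ≡ 43 (mod 73), so λ ≡ 65.
  x = λ² - 27 - 44 = 4225 - 71 ≡ 66; y = λ·(27 - 66) - 26 ≡ 67. → (66, 67)
4G = (66, 67).
Finally 4G + H:
(66, 67) + (21, 54). λ = (54 - 67)/(21 - 66) ≡ 60/28 mod 73. 28⁻¹ ≡ 60 (mod 73), so λ ≡ 23.
  x = λ² - 66 - 21 = 529 - 87 ≡ 4; y = λ·(66 - 4) - 67 ≡ 45. → (4, 45)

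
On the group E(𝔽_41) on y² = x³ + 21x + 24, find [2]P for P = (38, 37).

(1, 28)

tangent at (38, 37): λ = (3·38² + 21)/(2·37) ≡ 7/33. 33⁻¹ ≡ 5 (mod 41), so λ ≡ 7·5 ≡ 35.
  x = λ² - 38 - 38 = 1225 - 76 ≡ 1; y = λ·(38 - 1) - 37 ≡ 28. → (1, 28)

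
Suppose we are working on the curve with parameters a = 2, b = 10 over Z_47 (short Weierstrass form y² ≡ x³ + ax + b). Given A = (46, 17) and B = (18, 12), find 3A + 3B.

First 3A:
Repeated addition: build up to 3A.
2A: tangent at (46, 17): λ = (3·46² + 2)/(2·17) ≡ 5/34. 34⁻¹ ≡ 18 (mod 47) since 34·18 = 612 ≡ 1, so λ ≡ 5·18 ≡ 43.
  x = λ² - 46 - 46 = 1849 - 92 ≡ 18; y = λ·(46 - 18) - 17 ≡ 12. → (18, 12)
3A: (18, 12) + (46, 17). λ = (17 - 12)/(46 - 18) ≡ 5/28 mod 47. 28⁻¹ ≡ 42 (mod 47), so λ ≡ 22.
  x = λ² - 18 - 46 = 484 - 64 ≡ 44; y = λ·(18 - 44) - 12 ≡ 27. → (44, 27)
3A = (44, 27).
Next 3B:
Repeated addition: build up to 3B.
2B: tangent at (18, 12): λ = (3·18² + 2)/(2·12) ≡ 34/24. 24⁻¹ ≡ 2 (mod 47) since 24·2 = 48 ≡ 1, so λ ≡ 34·2 ≡ 21.
  x = λ² - 18 - 18 = 441 - 36 ≡ 29; y = λ·(18 - 29) - 12 ≡ 39. → (29, 39)
3B: (29, 39) + (18, 12). λ = (12 - 39)/(18 - 29) ≡ 20/36 mod 47. 36⁻¹ ≡ 17 (mod 47), so λ ≡ 11.
  x = λ² - 29 - 18 = 121 - 47 ≡ 27; y = λ·(29 - 27) - 39 ≡ 30. → (27, 30)
3B = (27, 30).
Finally 3A + 3B:
(44, 27) + (27, 30). λ = (30 - 27)/(27 - 44) ≡ 3/30 mod 47. 30⁻¹ ≡ 11 (mod 47) since 30·11 = 330 ≡ 1, so λ ≡ 33.
  x = λ² - 44 - 27 = 1089 - 71 ≡ 31; y = λ·(44 - 31) - 27 ≡ 26. → (31, 26)

(31, 26)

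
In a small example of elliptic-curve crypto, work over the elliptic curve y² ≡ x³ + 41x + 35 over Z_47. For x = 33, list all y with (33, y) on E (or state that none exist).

x³ + 41x + 35 = 37325 ≡ 7 (mod 47).
Square roots of 7 mod 47: 17 and 30 (since 17² = 289 ≡ 7).

17, 30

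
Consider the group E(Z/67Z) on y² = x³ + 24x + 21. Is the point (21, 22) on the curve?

y² = 22² ≡ 15; x³ + 24x + 21 = 9786 ≡ 4 (mod 67). 15 ≠ 4.

no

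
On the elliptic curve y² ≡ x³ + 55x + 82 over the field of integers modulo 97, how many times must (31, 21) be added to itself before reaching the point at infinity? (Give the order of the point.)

2P: tangent at (31, 21): λ = (3·31² + 55)/(2·21) ≡ 28/42. 42⁻¹ ≡ 67 (mod 97) since 42·67 = 2814 ≡ 1, so λ ≡ 28·67 ≡ 33.
  x = λ² - 31 - 31 = 1089 - 62 ≡ 57; y = λ·(31 - 57) - 21 ≡ 91. → (57, 91)
3P: (57, 91) + (31, 21). λ = (21 - 91)/(31 - 57) ≡ 27/71 mod 97. 71⁻¹ ≡ 41 (mod 97), so λ ≡ 40.
  x = λ² - 57 - 31 = 1600 - 88 ≡ 57; y = λ·(57 - 57) - 91 ≡ 6. → (57, 6)
4P: (57, 6) + (31, 21). λ = (21 - 6)/(31 - 57) ≡ 15/71 mod 97. 71⁻¹ ≡ 41 (mod 97), so λ ≡ 33.
  x = λ² - 57 - 31 = 1089 - 88 ≡ 31; y = λ·(57 - 31) - 6 ≡ 76. → (31, 76)
5P: (31, 76) + (31, 21): same x and y₁ ≡ -y₂, so the sum is the point at infinity.
5P = the point at infinity, so the order is 5.

5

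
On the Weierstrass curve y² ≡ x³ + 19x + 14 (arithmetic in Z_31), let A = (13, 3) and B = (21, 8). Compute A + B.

(13, 3) + (21, 8). λ = (8 - 3)/(21 - 13) ≡ 5/8 mod 31. 8⁻¹ ≡ 4 (mod 31) since 8·4 = 32 ≡ 1, so λ ≡ 20.
  x = λ² - 13 - 21 = 400 - 34 ≡ 25; y = λ·(13 - 25) - 3 ≡ 5. → (25, 5)

(25, 5)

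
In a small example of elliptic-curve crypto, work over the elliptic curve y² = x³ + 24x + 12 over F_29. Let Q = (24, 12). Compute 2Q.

tangent at (24, 12): λ = (3·24² + 24)/(2·12) ≡ 12/24. 24⁻¹ ≡ 23 (mod 29), so λ ≡ 12·23 ≡ 15.
  x = λ² - 24 - 24 = 225 - 48 ≡ 3; y = λ·(24 - 3) - 12 ≡ 13. → (3, 13)

(3, 13)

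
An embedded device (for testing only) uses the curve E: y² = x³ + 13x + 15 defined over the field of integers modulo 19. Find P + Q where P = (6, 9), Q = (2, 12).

(8, 2)

(6, 9) + (2, 12). λ = (12 - 9)/(2 - 6) ≡ 3/15 mod 19. 15⁻¹ ≡ 14 (mod 19) since 15·14 = 210 ≡ 1, so λ ≡ 4.
  x = λ² - 6 - 2 = 16 - 8 ≡ 8; y = λ·(6 - 8) - 9 ≡ 2. → (8, 2)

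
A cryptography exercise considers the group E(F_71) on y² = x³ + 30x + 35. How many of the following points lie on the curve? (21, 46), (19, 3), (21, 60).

(21, 46): 46² ≡ 57, rhs ≡ 57 → on.
(19, 3): 3² ≡ 9, rhs ≡ 9 → on.
(21, 60): 60² ≡ 50, rhs ≡ 57 → off.

2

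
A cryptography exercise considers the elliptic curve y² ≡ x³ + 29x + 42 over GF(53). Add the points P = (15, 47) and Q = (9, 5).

(25, 42)

(15, 47) + (9, 5). λ = (5 - 47)/(9 - 15) ≡ 11/47 mod 53. 47⁻¹ ≡ 44 (mod 53) since 47·44 = 2068 ≡ 1, so λ ≡ 7.
  x = λ² - 15 - 9 = 49 - 24 ≡ 25; y = λ·(15 - 25) - 47 ≡ 42. → (25, 42)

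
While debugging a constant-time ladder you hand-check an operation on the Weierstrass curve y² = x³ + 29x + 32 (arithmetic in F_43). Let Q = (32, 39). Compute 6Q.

Double-and-add on 6 = (110)₂. Start with Q = (32, 39) for the leading 1-bit.
double: tangent at (32, 39): λ = (3·32² + 29)/(2·39) ≡ 5/35. 35⁻¹ ≡ 16 (mod 43), so λ ≡ 5·16 ≡ 37.
  x = λ² - 32 - 32 = 1369 - 64 ≡ 15; y = λ·(32 - 15) - 39 ≡ 31. → (15, 31)
add Q: (15, 31) + (32, 39). λ = (39 - 31)/(32 - 15) ≡ 8/17 mod 43. 17⁻¹ ≡ 38 (mod 43) since 17·38 = 646 ≡ 1, so λ ≡ 3.
  x = λ² - 15 - 32 = 9 - 47 ≡ 5; y = λ·(15 - 5) - 31 ≡ 42. → (5, 42)
double: tangent at (5, 42): λ = (3·5² + 29)/(2·42) ≡ 18/41. 41⁻¹ ≡ 21 (mod 43), so λ ≡ 18·21 ≡ 34.
  x = λ² - 5 - 5 = 1156 - 10 ≡ 28; y = λ·(5 - 28) - 42 ≡ 36. → (28, 36)

(28, 36)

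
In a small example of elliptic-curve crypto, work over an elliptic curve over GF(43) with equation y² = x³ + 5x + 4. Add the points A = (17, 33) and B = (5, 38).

(17, 33) + (5, 38). λ = (38 - 33)/(5 - 17) ≡ 5/31 mod 43. 31⁻¹ ≡ 25 (mod 43) since 31·25 = 775 ≡ 1, so λ ≡ 39.
  x = λ² - 17 - 5 = 1521 - 22 ≡ 37; y = λ·(17 - 37) - 33 ≡ 4. → (37, 4)

(37, 4)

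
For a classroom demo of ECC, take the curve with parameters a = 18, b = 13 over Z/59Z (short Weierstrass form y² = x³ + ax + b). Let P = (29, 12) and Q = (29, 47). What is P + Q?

The two points share x = 29 and their y-coordinates satisfy 12 + 47 ≡ 0 (mod 59), so they are inverses. Their sum is ∞.

O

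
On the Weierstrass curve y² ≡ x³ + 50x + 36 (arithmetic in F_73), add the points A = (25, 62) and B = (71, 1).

(52, 23)

(25, 62) + (71, 1). λ = (1 - 62)/(71 - 25) ≡ 12/46 mod 73. 46⁻¹ ≡ 27 (mod 73), so λ ≡ 32.
  x = λ² - 25 - 71 = 1024 - 96 ≡ 52; y = λ·(25 - 52) - 62 ≡ 23. → (52, 23)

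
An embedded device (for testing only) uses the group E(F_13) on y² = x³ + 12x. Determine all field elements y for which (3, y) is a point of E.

none

x³ + 12x + 0 = 63 ≡ 11 (mod 13).
11 is a non-residue mod 13; no y exists.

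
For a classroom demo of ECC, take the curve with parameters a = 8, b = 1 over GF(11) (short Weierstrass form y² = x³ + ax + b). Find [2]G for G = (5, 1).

tangent at (5, 1): λ = (3·5² + 8)/(2·1) ≡ 6/2. 2⁻¹ ≡ 6 (mod 11), so λ ≡ 6·6 ≡ 3.
  x = λ² - 5 - 5 = 9 - 10 ≡ 10; y = λ·(5 - 10) - 1 ≡ 6. → (10, 6)

(10, 6)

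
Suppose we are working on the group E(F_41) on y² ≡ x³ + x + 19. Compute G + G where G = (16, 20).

tangent at (16, 20): λ = (3·16² + 1)/(2·20) ≡ 31/40. 40⁻¹ ≡ 40 (mod 41), so λ ≡ 31·40 ≡ 10.
  x = λ² - 16 - 16 = 100 - 32 ≡ 27; y = λ·(16 - 27) - 20 ≡ 34. → (27, 34)

(27, 34)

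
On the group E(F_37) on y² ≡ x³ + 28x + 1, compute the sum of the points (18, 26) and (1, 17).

(17, 5)

(18, 26) + (1, 17). λ = (17 - 26)/(1 - 18) ≡ 28/20 mod 37. 20⁻¹ ≡ 13 (mod 37) since 20·13 = 260 ≡ 1, so λ ≡ 31.
  x = λ² - 18 - 1 = 961 - 19 ≡ 17; y = λ·(18 - 17) - 26 ≡ 5. → (17, 5)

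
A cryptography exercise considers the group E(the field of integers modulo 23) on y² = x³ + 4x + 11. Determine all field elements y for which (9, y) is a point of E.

x³ + 4x + 11 = 776 ≡ 17 (mod 23).
17 is a non-residue mod 23; no y exists.

none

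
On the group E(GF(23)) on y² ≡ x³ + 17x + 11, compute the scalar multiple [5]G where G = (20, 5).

(22, 19)

Double-and-add on 5 = (101)₂. Start with G = (20, 5) for the leading 1-bit.
double: tangent at (20, 5): λ = (3·20² + 17)/(2·5) ≡ 21/10. 10⁻¹ ≡ 7 (mod 23), so λ ≡ 21·7 ≡ 9.
  x = λ² - 20 - 20 = 81 - 40 ≡ 18; y = λ·(20 - 18) - 5 ≡ 13. → (18, 13)
double: tangent at (18, 13): λ = (3·18² + 17)/(2·13) ≡ 0/3. 3⁻¹ ≡ 8 (mod 23) since 3·8 = 24 ≡ 1, so λ ≡ 0·8 ≡ 0.
  x = λ² - 18 - 18 = 0 - 36 ≡ 10; y = λ·(18 - 10) - 13 ≡ 10. → (10, 10)
add G: (10, 10) + (20, 5). λ = (5 - 10)/(20 - 10) ≡ 18/10 mod 23. 10⁻¹ ≡ 7 (mod 23) since 10·7 = 70 ≡ 1, so λ ≡ 11.
  x = λ² - 10 - 20 = 121 - 30 ≡ 22; y = λ·(10 - 22) - 10 ≡ 19. → (22, 19)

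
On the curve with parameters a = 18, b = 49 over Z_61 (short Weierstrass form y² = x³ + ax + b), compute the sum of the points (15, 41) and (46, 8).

(25, 9)

(15, 41) + (46, 8). λ = (8 - 41)/(46 - 15) ≡ 28/31 mod 61. 31⁻¹ ≡ 2 (mod 61), so λ ≡ 56.
  x = λ² - 15 - 46 = 3136 - 61 ≡ 25; y = λ·(15 - 25) - 41 ≡ 9. → (25, 9)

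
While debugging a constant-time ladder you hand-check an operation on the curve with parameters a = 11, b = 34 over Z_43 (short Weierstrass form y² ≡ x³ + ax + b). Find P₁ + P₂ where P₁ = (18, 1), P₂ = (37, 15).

(40, 19)

(18, 1) + (37, 15). λ = (15 - 1)/(37 - 18) ≡ 14/19 mod 43. 19⁻¹ ≡ 34 (mod 43), so λ ≡ 3.
  x = λ² - 18 - 37 = 9 - 55 ≡ 40; y = λ·(18 - 40) - 1 ≡ 19. → (40, 19)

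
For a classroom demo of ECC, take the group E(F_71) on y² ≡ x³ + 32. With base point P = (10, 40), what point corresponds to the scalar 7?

Double-and-add on 7 = (111)₂. Start with P = (10, 40) for the leading 1-bit.
double: tangent at (10, 40): λ = (3·10² + 0)/(2·40) ≡ 16/9. 9⁻¹ ≡ 8 (mod 71) since 9·8 = 72 ≡ 1, so λ ≡ 16·8 ≡ 57.
  x = λ² - 10 - 10 = 3249 - 20 ≡ 34; y = λ·(10 - 34) - 40 ≡ 12. → (34, 12)
add P: (34, 12) + (10, 40). λ = (40 - 12)/(10 - 34) ≡ 28/47 mod 71. 47⁻¹ ≡ 68 (mod 71), so λ ≡ 58.
  x = λ² - 34 - 10 = 3364 - 44 ≡ 54; y = λ·(34 - 54) - 12 ≡ 35. → (54, 35)
double: tangent at (54, 35): λ = (3·54² + 0)/(2·35) ≡ 15/70. 70⁻¹ ≡ 70 (mod 71), so λ ≡ 15·70 ≡ 56.
  x = λ² - 54 - 54 = 3136 - 108 ≡ 46; y = λ·(54 - 46) - 35 ≡ 58. → (46, 58)
add P: (46, 58) + (10, 40). λ = (40 - 58)/(10 - 46) ≡ 53/35 mod 71. 35⁻¹ ≡ 69 (mod 71), so λ ≡ 36.
  x = λ² - 46 - 10 = 1296 - 56 ≡ 33; y = λ·(46 - 33) - 58 ≡ 55. → (33, 55)

(33, 55)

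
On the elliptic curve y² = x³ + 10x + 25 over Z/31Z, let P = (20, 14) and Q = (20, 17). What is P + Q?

O

The two points share x = 20 and their y-coordinates satisfy 14 + 17 ≡ 0 (mod 31), so they are inverses. Their sum is the point at infinity.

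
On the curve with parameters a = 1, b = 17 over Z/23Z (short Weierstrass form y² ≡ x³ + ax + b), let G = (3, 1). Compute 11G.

(8, 13)

Repeated addition: build up to 11G.
2G: tangent at (3, 1): λ = (3·3² + 1)/(2·1) ≡ 5/2. 2⁻¹ ≡ 12 (mod 23), so λ ≡ 5·12 ≡ 14.
  x = λ² - 3 - 3 = 196 - 6 ≡ 6; y = λ·(3 - 6) - 1 ≡ 3. → (6, 3)
3G: (6, 3) + (3, 1). λ = (1 - 3)/(3 - 6) ≡ 21/20 mod 23. 20⁻¹ ≡ 15 (mod 23) since 20·15 = 300 ≡ 1, so λ ≡ 16.
  x = λ² - 6 - 3 = 256 - 9 ≡ 17; y = λ·(6 - 17) - 3 ≡ 5. → (17, 5)
4G: (17, 5) + (3, 1). λ = (1 - 5)/(3 - 17) ≡ 19/9 mod 23. 9⁻¹ ≡ 18 (mod 23), so λ ≡ 20.
  x = λ² - 17 - 3 = 400 - 20 ≡ 12; y = λ·(17 - 12) - 5 ≡ 3. → (12, 3)
5G: (12, 3) + (3, 1). λ = (1 - 3)/(3 - 12) ≡ 21/14 mod 23. 14⁻¹ ≡ 5 (mod 23), so λ ≡ 13.
  x = λ² - 12 - 3 = 169 - 15 ≡ 16; y = λ·(12 - 16) - 3 ≡ 14. → (16, 14)
6G: (16, 14) + (3, 1). λ = (1 - 14)/(3 - 16) ≡ 10/10 mod 23. 10⁻¹ ≡ 7 (mod 23) since 10·7 = 70 ≡ 1, so λ ≡ 1.
  x = λ² - 16 - 3 = 1 - 19 ≡ 5; y = λ·(16 - 5) - 14 ≡ 20. → (5, 20)
7G: (5, 20) + (3, 1). λ = (1 - 20)/(3 - 5) ≡ 4/21 mod 23. 21⁻¹ ≡ 11 (mod 23), so λ ≡ 21.
  x = λ² - 5 - 3 = 441 - 8 ≡ 19; y = λ·(5 - 19) - 20 ≡ 8. → (19, 8)
8G: (19, 8) + (3, 1). λ = (1 - 8)/(3 - 19) ≡ 16/7 mod 23. 7⁻¹ ≡ 10 (mod 23), so λ ≡ 22.
  x = λ² - 19 - 3 = 484 - 22 ≡ 2; y = λ·(19 - 2) - 8 ≡ 21. → (2, 21)
9G: (2, 21) + (3, 1). λ = (1 - 21)/(3 - 2) ≡ 3/1 mod 23. 1⁻¹ ≡ 1 (mod 23), so λ ≡ 3.
  x = λ² - 2 - 3 = 9 - 5 ≡ 4; y = λ·(2 - 4) - 21 ≡ 19. → (4, 19)
10G: (4, 19) + (3, 1). λ = (1 - 19)/(3 - 4) ≡ 5/22 mod 23. 22⁻¹ ≡ 22 (mod 23) since 22·22 = 484 ≡ 1, so λ ≡ 18.
  x = λ² - 4 - 3 = 324 - 7 ≡ 18; y = λ·(4 - 18) - 19 ≡ 5. → (18, 5)
11G: (18, 5) + (3, 1). λ = (1 - 5)/(3 - 18) ≡ 19/8 mod 23. 8⁻¹ ≡ 3 (mod 23), so λ ≡ 11.
  x = λ² - 18 - 3 = 121 - 21 ≡ 8; y = λ·(18 - 8) - 5 ≡ 13. → (8, 13)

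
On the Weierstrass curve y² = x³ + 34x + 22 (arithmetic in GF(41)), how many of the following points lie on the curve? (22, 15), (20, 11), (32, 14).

(22, 15): 15² ≡ 20, rhs ≡ 20 → on.
(20, 11): 11² ≡ 39, rhs ≡ 10 → off.
(32, 14): 14² ≡ 32, rhs ≡ 12 → off.

1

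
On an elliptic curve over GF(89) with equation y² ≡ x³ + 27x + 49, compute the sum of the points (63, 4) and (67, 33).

(6, 31)

(63, 4) + (67, 33). λ = (33 - 4)/(67 - 63) ≡ 29/4 mod 89. 4⁻¹ ≡ 67 (mod 89), so λ ≡ 74.
  x = λ² - 63 - 67 = 5476 - 130 ≡ 6; y = λ·(63 - 6) - 4 ≡ 31. → (6, 31)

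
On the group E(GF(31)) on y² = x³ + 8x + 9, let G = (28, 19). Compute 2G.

tangent at (28, 19): λ = (3·28² + 8)/(2·19) ≡ 4/7. 7⁻¹ ≡ 9 (mod 31), so λ ≡ 4·9 ≡ 5.
  x = λ² - 28 - 28 = 25 - 56 ≡ 0; y = λ·(28 - 0) - 19 ≡ 28. → (0, 28)

(0, 28)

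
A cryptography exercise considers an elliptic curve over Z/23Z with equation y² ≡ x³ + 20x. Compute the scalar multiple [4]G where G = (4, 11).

O

Double-and-add on 4 = (100)₂. Start with G = (4, 11) for the leading 1-bit.
double: tangent at (4, 11): λ = (3·4² + 20)/(2·11) ≡ 22/22. 22⁻¹ ≡ 22 (mod 23), so λ ≡ 22·22 ≡ 1.
  x = λ² - 4 - 4 = 1 - 8 ≡ 16; y = λ·(4 - 16) - 11 ≡ 0. → (16, 0)
double: (16, 0) + (16, 0): same x and y₁ ≡ -y₂, so the sum is O.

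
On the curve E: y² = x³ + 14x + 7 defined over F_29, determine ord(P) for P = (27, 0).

2

2P: (27, 0) + (27, 0): same x and y₁ ≡ -y₂, so the sum is ∞.
2P = ∞, so the order is 2.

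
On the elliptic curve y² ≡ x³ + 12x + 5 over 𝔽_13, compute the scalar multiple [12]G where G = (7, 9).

Repeated addition: build up to 12G.
2G: tangent at (7, 9): λ = (3·7² + 12)/(2·9) ≡ 3/5. 5⁻¹ ≡ 8 (mod 13), so λ ≡ 3·8 ≡ 11.
  x = λ² - 7 - 7 = 121 - 14 ≡ 3; y = λ·(7 - 3) - 9 ≡ 9. → (3, 9)
3G: (3, 9) + (7, 9). λ = (9 - 9)/(7 - 3) ≡ 0/4 mod 13. 4⁻¹ ≡ 10 (mod 13) since 4·10 = 40 ≡ 1, so λ ≡ 0.
  x = λ² - 3 - 7 = 0 - 10 ≡ 3; y = λ·(3 - 3) - 9 ≡ 4. → (3, 4)
4G: (3, 4) + (7, 9). λ = (9 - 4)/(7 - 3) ≡ 5/4 mod 13. 4⁻¹ ≡ 10 (mod 13), so λ ≡ 11.
  x = λ² - 3 - 7 = 121 - 10 ≡ 7; y = λ·(3 - 7) - 4 ≡ 4. → (7, 4)
5G: (7, 4) + (7, 9): same x and y₁ ≡ -y₂, so the sum is the point at infinity.
6G: the point at infinity + (7, 9) = (7, 9) (identity).
7G: tangent at (7, 9): λ = (3·7² + 12)/(2·9) ≡ 3/5. 5⁻¹ ≡ 8 (mod 13) since 5·8 = 40 ≡ 1, so λ ≡ 3·8 ≡ 11.
  x = λ² - 7 - 7 = 121 - 14 ≡ 3; y = λ·(7 - 3) - 9 ≡ 9. → (3, 9)
8G: (3, 9) + (7, 9). λ = (9 - 9)/(7 - 3) ≡ 0/4 mod 13. 4⁻¹ ≡ 10 (mod 13), so λ ≡ 0.
  x = λ² - 3 - 7 = 0 - 10 ≡ 3; y = λ·(3 - 3) - 9 ≡ 4. → (3, 4)
9G: (3, 4) + (7, 9). λ = (9 - 4)/(7 - 3) ≡ 5/4 mod 13. 4⁻¹ ≡ 10 (mod 13), so λ ≡ 11.
  x = λ² - 3 - 7 = 121 - 10 ≡ 7; y = λ·(3 - 7) - 4 ≡ 4. → (7, 4)
10G: (7, 4) + (7, 9): same x and y₁ ≡ -y₂, so the sum is the point at infinity.
11G: the point at infinity + (7, 9) = (7, 9) (identity).
12G: tangent at (7, 9): λ = (3·7² + 12)/(2·9) ≡ 3/5. 5⁻¹ ≡ 8 (mod 13), so λ ≡ 3·8 ≡ 11.
  x = λ² - 7 - 7 = 121 - 14 ≡ 3; y = λ·(7 - 3) - 9 ≡ 9. → (3, 9)

(3, 9)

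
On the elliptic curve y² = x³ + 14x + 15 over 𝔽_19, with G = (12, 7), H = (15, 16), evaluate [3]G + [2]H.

First 3G:
Repeated addition: build up to 3G.
2G: tangent at (12, 7): λ = (3·12² + 14)/(2·7) ≡ 9/14. 14⁻¹ ≡ 15 (mod 19), so λ ≡ 9·15 ≡ 2.
  x = λ² - 12 - 12 = 4 - 24 ≡ 18; y = λ·(12 - 18) - 7 ≡ 0. → (18, 0)
3G: (18, 0) + (12, 7). λ = (7 - 0)/(12 - 18) ≡ 7/13 mod 19. 13⁻¹ ≡ 3 (mod 19), so λ ≡ 2.
  x = λ² - 18 - 12 = 4 - 30 ≡ 12; y = λ·(18 - 12) - 0 ≡ 12. → (12, 12)
3G = (12, 12).
Next 2H:
Repeated addition: build up to 2H.
2H: tangent at (15, 16): λ = (3·15² + 14)/(2·16) ≡ 5/13. 13⁻¹ ≡ 3 (mod 19) since 13·3 = 39 ≡ 1, so λ ≡ 5·3 ≡ 15.
  x = λ² - 15 - 15 = 225 - 30 ≡ 5; y = λ·(15 - 5) - 16 ≡ 1. → (5, 1)
2H = (5, 1).
Finally 3G + 2H:
(12, 12) + (5, 1). λ = (1 - 12)/(5 - 12) ≡ 8/12 mod 19. 12⁻¹ ≡ 8 (mod 19), so λ ≡ 7.
  x = λ² - 12 - 5 = 49 - 17 ≡ 13; y = λ·(12 - 13) - 12 ≡ 0. → (13, 0)

(13, 0)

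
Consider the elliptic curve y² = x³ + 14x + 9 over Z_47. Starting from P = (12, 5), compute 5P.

(7, 36)

Repeated addition: build up to 5P.
2P: tangent at (12, 5): λ = (3·12² + 14)/(2·5) ≡ 23/10. 10⁻¹ ≡ 33 (mod 47) since 10·33 = 330 ≡ 1, so λ ≡ 23·33 ≡ 7.
  x = λ² - 12 - 12 = 49 - 24 ≡ 25; y = λ·(12 - 25) - 5 ≡ 45. → (25, 45)
3P: (25, 45) + (12, 5). λ = (5 - 45)/(12 - 25) ≡ 7/34 mod 47. 34⁻¹ ≡ 18 (mod 47) since 34·18 = 612 ≡ 1, so λ ≡ 32.
  x = λ² - 25 - 12 = 1024 - 37 ≡ 0; y = λ·(25 - 0) - 45 ≡ 3. → (0, 3)
4P: (0, 3) + (12, 5). λ = (5 - 3)/(12 - 0) ≡ 2/12 mod 47. 12⁻¹ ≡ 4 (mod 47), so λ ≡ 8.
  x = λ² - 0 - 12 = 64 - 12 ≡ 5; y = λ·(0 - 5) - 3 ≡ 4. → (5, 4)
5P: (5, 4) + (12, 5). λ = (5 - 4)/(12 - 5) ≡ 1/7 mod 47. 7⁻¹ ≡ 27 (mod 47), so λ ≡ 27.
  x = λ² - 5 - 12 = 729 - 17 ≡ 7; y = λ·(5 - 7) - 4 ≡ 36. → (7, 36)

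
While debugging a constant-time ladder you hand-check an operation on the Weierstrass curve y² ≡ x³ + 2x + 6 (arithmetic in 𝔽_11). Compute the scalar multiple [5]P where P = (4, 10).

Double-and-add on 5 = (101)₂. Start with P = (4, 10) for the leading 1-bit.
double: tangent at (4, 10): λ = (3·4² + 2)/(2·10) ≡ 6/9. 9⁻¹ ≡ 5 (mod 11) since 9·5 = 45 ≡ 1, so λ ≡ 6·5 ≡ 8.
  x = λ² - 4 - 4 = 64 - 8 ≡ 1; y = λ·(4 - 1) - 10 ≡ 3. → (1, 3)
double: tangent at (1, 3): λ = (3·1² + 2)/(2·3) ≡ 5/6. 6⁻¹ ≡ 2 (mod 11), so λ ≡ 5·2 ≡ 10.
  x = λ² - 1 - 1 = 100 - 2 ≡ 10; y = λ·(1 - 10) - 3 ≡ 6. → (10, 6)
add P: (10, 6) + (4, 10). λ = (10 - 6)/(4 - 10) ≡ 4/5 mod 11. 5⁻¹ ≡ 9 (mod 11) since 5·9 = 45 ≡ 1, so λ ≡ 3.
  x = λ² - 10 - 4 = 9 - 14 ≡ 6; y = λ·(10 - 6) - 6 ≡ 6. → (6, 6)

(6, 6)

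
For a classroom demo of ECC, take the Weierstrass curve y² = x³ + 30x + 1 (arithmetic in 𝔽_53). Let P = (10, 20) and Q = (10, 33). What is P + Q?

The two points share x = 10 and their y-coordinates satisfy 20 + 33 ≡ 0 (mod 53), so they are inverses. Their sum is O.

O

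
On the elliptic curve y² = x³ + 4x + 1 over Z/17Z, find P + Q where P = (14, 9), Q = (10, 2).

(12, 3)

(14, 9) + (10, 2). λ = (2 - 9)/(10 - 14) ≡ 10/13 mod 17. 13⁻¹ ≡ 4 (mod 17), so λ ≡ 6.
  x = λ² - 14 - 10 = 36 - 24 ≡ 12; y = λ·(14 - 12) - 9 ≡ 3. → (12, 3)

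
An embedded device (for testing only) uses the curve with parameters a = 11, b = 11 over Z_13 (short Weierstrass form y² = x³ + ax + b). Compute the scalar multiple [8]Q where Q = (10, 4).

(5, 3)

Repeated addition: build up to 8Q.
2Q: tangent at (10, 4): λ = (3·10² + 11)/(2·4) ≡ 12/8. 8⁻¹ ≡ 5 (mod 13), so λ ≡ 12·5 ≡ 8.
  x = λ² - 10 - 10 = 64 - 20 ≡ 5; y = λ·(10 - 5) - 4 ≡ 10. → (5, 10)
3Q: (5, 10) + (10, 4). λ = (4 - 10)/(10 - 5) ≡ 7/5 mod 13. 5⁻¹ ≡ 8 (mod 13) since 5·8 = 40 ≡ 1, so λ ≡ 4.
  x = λ² - 5 - 10 = 16 - 15 ≡ 1; y = λ·(5 - 1) - 10 ≡ 6. → (1, 6)
4Q: (1, 6) + (10, 4). λ = (4 - 6)/(10 - 1) ≡ 11/9 mod 13. 9⁻¹ ≡ 3 (mod 13), so λ ≡ 7.
  x = λ² - 1 - 10 = 49 - 11 ≡ 12; y = λ·(1 - 12) - 6 ≡ 8. → (12, 8)
5Q: (12, 8) + (10, 4). λ = (4 - 8)/(10 - 12) ≡ 9/11 mod 13. 11⁻¹ ≡ 6 (mod 13), so λ ≡ 2.
  x = λ² - 12 - 10 = 4 - 22 ≡ 8; y = λ·(12 - 8) - 8 ≡ 0. → (8, 0)
6Q: (8, 0) + (10, 4). λ = (4 - 0)/(10 - 8) ≡ 4/2 mod 13. 2⁻¹ ≡ 7 (mod 13) since 2·7 = 14 ≡ 1, so λ ≡ 2.
  x = λ² - 8 - 10 = 4 - 18 ≡ 12; y = λ·(8 - 12) - 0 ≡ 5. → (12, 5)
7Q: (12, 5) + (10, 4). λ = (4 - 5)/(10 - 12) ≡ 12/11 mod 13. 11⁻¹ ≡ 6 (mod 13), so λ ≡ 7.
  x = λ² - 12 - 10 = 49 - 22 ≡ 1; y = λ·(12 - 1) - 5 ≡ 7. → (1, 7)
8Q: (1, 7) + (10, 4). λ = (4 - 7)/(10 - 1) ≡ 10/9 mod 13. 9⁻¹ ≡ 3 (mod 13) since 9·3 = 27 ≡ 1, so λ ≡ 4.
  x = λ² - 1 - 10 = 16 - 11 ≡ 5; y = λ·(1 - 5) - 7 ≡ 3. → (5, 3)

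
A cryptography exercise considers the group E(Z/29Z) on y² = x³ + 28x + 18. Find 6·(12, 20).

(3, 10)

Write Q = (12, 20).
Double-and-add on 6 = (110)₂. Start with Q = (12, 20) for the leading 1-bit.
double: tangent at (12, 20): λ = (3·12² + 28)/(2·20) ≡ 25/11. 11⁻¹ ≡ 8 (mod 29) since 11·8 = 88 ≡ 1, so λ ≡ 25·8 ≡ 26.
  x = λ² - 12 - 12 = 676 - 24 ≡ 14; y = λ·(12 - 14) - 20 ≡ 15. → (14, 15)
add Q: (14, 15) + (12, 20). λ = (20 - 15)/(12 - 14) ≡ 5/27 mod 29. 27⁻¹ ≡ 14 (mod 29) since 27·14 = 378 ≡ 1, so λ ≡ 12.
  x = λ² - 14 - 12 = 144 - 26 ≡ 2; y = λ·(14 - 2) - 15 ≡ 13. → (2, 13)
double: tangent at (2, 13): λ = (3·2² + 28)/(2·13) ≡ 11/26. 26⁻¹ ≡ 19 (mod 29), so λ ≡ 11·19 ≡ 6.
  x = λ² - 2 - 2 = 36 - 4 ≡ 3; y = λ·(2 - 3) - 13 ≡ 10. → (3, 10)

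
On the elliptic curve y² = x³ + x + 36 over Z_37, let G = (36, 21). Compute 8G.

Repeated addition: build up to 8G.
2G: tangent at (36, 21): λ = (3·36² + 1)/(2·21) ≡ 4/5. 5⁻¹ ≡ 15 (mod 37), so λ ≡ 4·15 ≡ 23.
  x = λ² - 36 - 36 = 529 - 72 ≡ 13; y = λ·(36 - 13) - 21 ≡ 27. → (13, 27)
3G: (13, 27) + (36, 21). λ = (21 - 27)/(36 - 13) ≡ 31/23 mod 37. 23⁻¹ ≡ 29 (mod 37) since 23·29 = 667 ≡ 1, so λ ≡ 11.
  x = λ² - 13 - 36 = 121 - 49 ≡ 35; y = λ·(13 - 35) - 27 ≡ 27. → (35, 27)
4G: (35, 27) + (36, 21). λ = (21 - 27)/(36 - 35) ≡ 31/1 mod 37. 1⁻¹ ≡ 1 (mod 37) since 1·1 = 1 ≡ 1, so λ ≡ 31.
  x = λ² - 35 - 36 = 961 - 71 ≡ 2; y = λ·(35 - 2) - 27 ≡ 34. → (2, 34)
5G: (2, 34) + (36, 21). λ = (21 - 34)/(36 - 2) ≡ 24/34 mod 37. 34⁻¹ ≡ 12 (mod 37) since 34·12 = 408 ≡ 1, so λ ≡ 29.
  x = λ² - 2 - 36 = 841 - 38 ≡ 26; y = λ·(2 - 26) - 34 ≡ 10. → (26, 10)
6G: (26, 10) + (36, 21). λ = (21 - 10)/(36 - 26) ≡ 11/10 mod 37. 10⁻¹ ≡ 26 (mod 37), so λ ≡ 27.
  x = λ² - 26 - 36 = 729 - 62 ≡ 1; y = λ·(26 - 1) - 10 ≡ 36. → (1, 36)
7G: (1, 36) + (36, 21). λ = (21 - 36)/(36 - 1) ≡ 22/35 mod 37. 35⁻¹ ≡ 18 (mod 37), so λ ≡ 26.
  x = λ² - 1 - 36 = 676 - 37 ≡ 10; y = λ·(1 - 10) - 36 ≡ 26. → (10, 26)
8G: (10, 26) + (36, 21). λ = (21 - 26)/(36 - 10) ≡ 32/26 mod 37. 26⁻¹ ≡ 10 (mod 37), so λ ≡ 24.
  x = λ² - 10 - 36 = 576 - 46 ≡ 12; y = λ·(10 - 12) - 26 ≡ 0. → (12, 0)

(12, 0)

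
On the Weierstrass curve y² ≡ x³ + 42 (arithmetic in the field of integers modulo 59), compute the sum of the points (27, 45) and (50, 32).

(27, 45) + (50, 32). λ = (32 - 45)/(50 - 27) ≡ 46/23 mod 59. 23⁻¹ ≡ 18 (mod 59), so λ ≡ 2.
  x = λ² - 27 - 50 = 4 - 77 ≡ 45; y = λ·(27 - 45) - 45 ≡ 37. → (45, 37)

(45, 37)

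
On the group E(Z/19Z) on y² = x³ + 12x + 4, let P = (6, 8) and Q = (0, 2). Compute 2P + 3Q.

(9, 10)

First 2P:
Repeated addition: build up to 2P.
2P: tangent at (6, 8): λ = (3·6² + 12)/(2·8) ≡ 6/16. 16⁻¹ ≡ 6 (mod 19), so λ ≡ 6·6 ≡ 17.
  x = λ² - 6 - 6 = 289 - 12 ≡ 11; y = λ·(6 - 11) - 8 ≡ 2. → (11, 2)
2P = (11, 2).
Next 3Q:
Repeated addition: build up to 3Q.
2Q: tangent at (0, 2): λ = (3·0² + 12)/(2·2) ≡ 12/4. 4⁻¹ ≡ 5 (mod 19), so λ ≡ 12·5 ≡ 3.
  x = λ² - 0 - 0 = 9 - 0 ≡ 9; y = λ·(0 - 9) - 2 ≡ 9. → (9, 9)
3Q: (9, 9) + (0, 2). λ = (2 - 9)/(0 - 9) ≡ 12/10 mod 19. 10⁻¹ ≡ 2 (mod 19), so λ ≡ 5.
  x = λ² - 9 - 0 = 25 - 9 ≡ 16; y = λ·(9 - 16) - 9 ≡ 13. → (16, 13)
3Q = (16, 13).
Finally 2P + 3Q:
(11, 2) + (16, 13). λ = (13 - 2)/(16 - 11) ≡ 11/5 mod 19. 5⁻¹ ≡ 4 (mod 19), so λ ≡ 6.
  x = λ² - 11 - 16 = 36 - 27 ≡ 9; y = λ·(11 - 9) - 2 ≡ 10. → (9, 10)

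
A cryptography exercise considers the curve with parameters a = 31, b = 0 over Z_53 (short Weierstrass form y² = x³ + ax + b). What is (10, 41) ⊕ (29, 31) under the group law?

(10, 41) + (29, 31). λ = (31 - 41)/(29 - 10) ≡ 43/19 mod 53. 19⁻¹ ≡ 14 (mod 53), so λ ≡ 19.
  x = λ² - 10 - 29 = 361 - 39 ≡ 4; y = λ·(10 - 4) - 41 ≡ 20. → (4, 20)

(4, 20)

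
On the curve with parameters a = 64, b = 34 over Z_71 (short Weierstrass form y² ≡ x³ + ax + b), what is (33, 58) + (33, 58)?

(29, 3)

tangent at (33, 58): λ = (3·33² + 64)/(2·58) ≡ 65/45. 45⁻¹ ≡ 30 (mod 71), so λ ≡ 65·30 ≡ 33.
  x = λ² - 33 - 33 = 1089 - 66 ≡ 29; y = λ·(33 - 29) - 58 ≡ 3. → (29, 3)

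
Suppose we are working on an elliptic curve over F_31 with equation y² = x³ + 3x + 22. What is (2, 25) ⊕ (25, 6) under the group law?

(14, 24)

(2, 25) + (25, 6). λ = (6 - 25)/(25 - 2) ≡ 12/23 mod 31. 23⁻¹ ≡ 27 (mod 31), so λ ≡ 14.
  x = λ² - 2 - 25 = 196 - 27 ≡ 14; y = λ·(2 - 14) - 25 ≡ 24. → (14, 24)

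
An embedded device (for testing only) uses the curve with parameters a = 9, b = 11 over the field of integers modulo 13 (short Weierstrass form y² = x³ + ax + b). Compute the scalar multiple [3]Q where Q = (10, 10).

(10, 3)

Repeated addition: build up to 3Q.
2Q: tangent at (10, 10): λ = (3·10² + 9)/(2·10) ≡ 10/7. 7⁻¹ ≡ 2 (mod 13), so λ ≡ 10·2 ≡ 7.
  x = λ² - 10 - 10 = 49 - 20 ≡ 3; y = λ·(10 - 3) - 10 ≡ 0. → (3, 0)
3Q: (3, 0) + (10, 10). λ = (10 - 0)/(10 - 3) ≡ 10/7 mod 13. 7⁻¹ ≡ 2 (mod 13), so λ ≡ 7.
  x = λ² - 3 - 10 = 49 - 13 ≡ 10; y = λ·(3 - 10) - 0 ≡ 3. → (10, 3)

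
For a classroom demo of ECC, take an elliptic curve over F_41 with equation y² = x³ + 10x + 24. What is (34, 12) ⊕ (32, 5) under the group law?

(18, 3)

(34, 12) + (32, 5). λ = (5 - 12)/(32 - 34) ≡ 34/39 mod 41. 39⁻¹ ≡ 20 (mod 41) since 39·20 = 780 ≡ 1, so λ ≡ 24.
  x = λ² - 34 - 32 = 576 - 66 ≡ 18; y = λ·(34 - 18) - 12 ≡ 3. → (18, 3)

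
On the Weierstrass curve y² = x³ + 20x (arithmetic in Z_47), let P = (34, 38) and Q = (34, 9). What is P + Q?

The two points share x = 34 and their y-coordinates satisfy 38 + 9 ≡ 0 (mod 47), so they are inverses. Their sum is O.

O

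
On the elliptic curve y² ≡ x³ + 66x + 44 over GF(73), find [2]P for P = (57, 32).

(70, 29)

tangent at (57, 32): λ = (3·57² + 66)/(2·32) ≡ 31/64. 64⁻¹ ≡ 8 (mod 73), so λ ≡ 31·8 ≡ 29.
  x = λ² - 57 - 57 = 841 - 114 ≡ 70; y = λ·(57 - 70) - 32 ≡ 29. → (70, 29)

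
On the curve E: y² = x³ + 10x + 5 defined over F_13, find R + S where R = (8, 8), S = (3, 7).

(1, 9)

(8, 8) + (3, 7). λ = (7 - 8)/(3 - 8) ≡ 12/8 mod 13. 8⁻¹ ≡ 5 (mod 13), so λ ≡ 8.
  x = λ² - 8 - 3 = 64 - 11 ≡ 1; y = λ·(8 - 1) - 8 ≡ 9. → (1, 9)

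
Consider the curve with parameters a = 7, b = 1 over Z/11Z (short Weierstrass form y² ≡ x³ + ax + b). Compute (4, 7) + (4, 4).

The two points share x = 4 and their y-coordinates satisfy 7 + 4 ≡ 0 (mod 11), so they are inverses. Their sum is 𝒪.

O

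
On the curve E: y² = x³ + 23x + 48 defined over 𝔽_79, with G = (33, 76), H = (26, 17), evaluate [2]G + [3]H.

(73, 22)

First 2G:
Repeated addition: build up to 2G.
2G: tangent at (33, 76): λ = (3·33² + 23)/(2·76) ≡ 51/73. 73⁻¹ ≡ 13 (mod 79) since 73·13 = 949 ≡ 1, so λ ≡ 51·13 ≡ 31.
  x = λ² - 33 - 33 = 961 - 66 ≡ 26; y = λ·(33 - 26) - 76 ≡ 62. → (26, 62)
2G = (26, 62).
Next 3H:
Repeated addition: build up to 3H.
2H: tangent at (26, 17): λ = (3·26² + 23)/(2·17) ≡ 76/34. 34⁻¹ ≡ 7 (mod 79) since 34·7 = 238 ≡ 1, so λ ≡ 76·7 ≡ 58.
  x = λ² - 26 - 26 = 3364 - 52 ≡ 73; y = λ·(26 - 73) - 17 ≡ 22. → (73, 22)
3H: (73, 22) + (26, 17). λ = (17 - 22)/(26 - 73) ≡ 74/32 mod 79. 32⁻¹ ≡ 42 (mod 79) since 32·42 = 1344 ≡ 1, so λ ≡ 27.
  x = λ² - 73 - 26 = 729 - 99 ≡ 77; y = λ·(73 - 77) - 22 ≡ 28. → (77, 28)
3H = (77, 28).
Finally 2G + 3H:
(26, 62) + (77, 28). λ = (28 - 62)/(77 - 26) ≡ 45/51 mod 79. 51⁻¹ ≡ 31 (mod 79), so λ ≡ 52.
  x = λ² - 26 - 77 = 2704 - 103 ≡ 73; y = λ·(26 - 73) - 62 ≡ 22. → (73, 22)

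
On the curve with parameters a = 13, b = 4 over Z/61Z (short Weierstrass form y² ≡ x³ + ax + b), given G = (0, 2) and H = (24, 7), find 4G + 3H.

First 4G:
Repeated addition: build up to 4G.
2G: tangent at (0, 2): λ = (3·0² + 13)/(2·2) ≡ 13/4. 4⁻¹ ≡ 46 (mod 61), so λ ≡ 13·46 ≡ 49.
  x = λ² - 0 - 0 = 2401 - 0 ≡ 22; y = λ·(0 - 22) - 2 ≡ 18. → (22, 18)
3G: (22, 18) + (0, 2). λ = (2 - 18)/(0 - 22) ≡ 45/39 mod 61. 39⁻¹ ≡ 36 (mod 61) since 39·36 = 1404 ≡ 1, so λ ≡ 34.
  x = λ² - 22 - 0 = 1156 - 22 ≡ 36; y = λ·(22 - 36) - 18 ≡ 55. → (36, 55)
4G: (36, 55) + (0, 2). λ = (2 - 55)/(0 - 36) ≡ 8/25 mod 61. 25⁻¹ ≡ 22 (mod 61), so λ ≡ 54.
  x = λ² - 36 - 0 = 2916 - 36 ≡ 13; y = λ·(36 - 13) - 55 ≡ 28. → (13, 28)
4G = (13, 28).
Next 3H:
Repeated addition: build up to 3H.
2H: tangent at (24, 7): λ = (3·24² + 13)/(2·7) ≡ 33/14. 14⁻¹ ≡ 48 (mod 61) since 14·48 = 672 ≡ 1, so λ ≡ 33·48 ≡ 59.
  x = λ² - 24 - 24 = 3481 - 48 ≡ 17; y = λ·(24 - 17) - 7 ≡ 40. → (17, 40)
3H: (17, 40) + (24, 7). λ = (7 - 40)/(24 - 17) ≡ 28/7 mod 61. 7⁻¹ ≡ 35 (mod 61) since 7·35 = 245 ≡ 1, so λ ≡ 4.
  x = λ² - 17 - 24 = 16 - 41 ≡ 36; y = λ·(17 - 36) - 40 ≡ 6. → (36, 6)
3H = (36, 6).
Finally 4G + 3H:
(13, 28) + (36, 6). λ = (6 - 28)/(36 - 13) ≡ 39/23 mod 61. 23⁻¹ ≡ 8 (mod 61), so λ ≡ 7.
  x = λ² - 13 - 36 = 49 - 49 ≡ 0; y = λ·(13 - 0) - 28 ≡ 2. → (0, 2)

(0, 2)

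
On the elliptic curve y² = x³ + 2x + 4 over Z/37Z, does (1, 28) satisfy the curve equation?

yes

y² = 28² ≡ 7; x³ + 2x + 4 = 7 ≡ 7 (mod 37). 7 = 7.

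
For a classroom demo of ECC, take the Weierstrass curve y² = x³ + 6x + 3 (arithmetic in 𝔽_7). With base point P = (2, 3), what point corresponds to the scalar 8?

(5, 2)

Repeated addition: build up to 8P.
2P: tangent at (2, 3): λ = (3·2² + 6)/(2·3) ≡ 4/6. 6⁻¹ ≡ 6 (mod 7), so λ ≡ 4·6 ≡ 3.
  x = λ² - 2 - 2 = 9 - 4 ≡ 5; y = λ·(2 - 5) - 3 ≡ 2. → (5, 2)
3P: (5, 2) + (2, 3). λ = (3 - 2)/(2 - 5) ≡ 1/4 mod 7. 4⁻¹ ≡ 2 (mod 7), so λ ≡ 2.
  x = λ² - 5 - 2 = 4 - 7 ≡ 4; y = λ·(5 - 4) - 2 ≡ 0. → (4, 0)
4P: (4, 0) + (2, 3). λ = (3 - 0)/(2 - 4) ≡ 3/5 mod 7. 5⁻¹ ≡ 3 (mod 7), so λ ≡ 2.
  x = λ² - 4 - 2 = 4 - 6 ≡ 5; y = λ·(4 - 5) - 0 ≡ 5. → (5, 5)
5P: (5, 5) + (2, 3). λ = (3 - 5)/(2 - 5) ≡ 5/4 mod 7. 4⁻¹ ≡ 2 (mod 7), so λ ≡ 3.
  x = λ² - 5 - 2 = 9 - 7 ≡ 2; y = λ·(5 - 2) - 5 ≡ 4. → (2, 4)
6P: (2, 4) + (2, 3): same x and y₁ ≡ -y₂, so the sum is O.
7P: O + (2, 3) = (2, 3) (identity).
8P: tangent at (2, 3): λ = (3·2² + 6)/(2·3) ≡ 4/6. 6⁻¹ ≡ 6 (mod 7), so λ ≡ 4·6 ≡ 3.
  x = λ² - 2 - 2 = 9 - 4 ≡ 5; y = λ·(2 - 5) - 3 ≡ 2. → (5, 2)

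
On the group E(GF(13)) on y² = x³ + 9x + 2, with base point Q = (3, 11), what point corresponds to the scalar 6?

(10, 0)

Repeated addition: build up to 6Q.
2Q: tangent at (3, 11): λ = (3·3² + 9)/(2·11) ≡ 10/9. 9⁻¹ ≡ 3 (mod 13), so λ ≡ 10·3 ≡ 4.
  x = λ² - 3 - 3 = 16 - 6 ≡ 10; y = λ·(3 - 10) - 11 ≡ 0. → (10, 0)
3Q: (10, 0) + (3, 11). λ = (11 - 0)/(3 - 10) ≡ 11/6 mod 13. 6⁻¹ ≡ 11 (mod 13), so λ ≡ 4.
  x = λ² - 10 - 3 = 16 - 13 ≡ 3; y = λ·(10 - 3) - 0 ≡ 2. → (3, 2)
4Q: (3, 2) + (3, 11): same x and y₁ ≡ -y₂, so the sum is 𝒪.
5Q: 𝒪 + (3, 11) = (3, 11) (identity).
6Q: tangent at (3, 11): λ = (3·3² + 9)/(2·11) ≡ 10/9. 9⁻¹ ≡ 3 (mod 13) since 9·3 = 27 ≡ 1, so λ ≡ 10·3 ≡ 4.
  x = λ² - 3 - 3 = 16 - 6 ≡ 10; y = λ·(3 - 10) - 11 ≡ 0. → (10, 0)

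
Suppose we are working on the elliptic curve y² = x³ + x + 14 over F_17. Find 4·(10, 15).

Write P = (10, 15).
Repeated addition: build up to 4P.
2P: tangent at (10, 15): λ = (3·10² + 1)/(2·15) ≡ 12/13. 13⁻¹ ≡ 4 (mod 17) since 13·4 = 52 ≡ 1, so λ ≡ 12·4 ≡ 14.
  x = λ² - 10 - 10 = 196 - 20 ≡ 6; y = λ·(10 - 6) - 15 ≡ 7. → (6, 7)
3P: (6, 7) + (10, 15). λ = (15 - 7)/(10 - 6) ≡ 8/4 mod 17. 4⁻¹ ≡ 13 (mod 17), so λ ≡ 2.
  x = λ² - 6 - 10 = 4 - 16 ≡ 5; y = λ·(6 - 5) - 7 ≡ 12. → (5, 12)
4P: (5, 12) + (10, 15). λ = (15 - 12)/(10 - 5) ≡ 3/5 mod 17. 5⁻¹ ≡ 7 (mod 17), so λ ≡ 4.
  x = λ² - 5 - 10 = 16 - 15 ≡ 1; y = λ·(5 - 1) - 12 ≡ 4. → (1, 4)

(1, 4)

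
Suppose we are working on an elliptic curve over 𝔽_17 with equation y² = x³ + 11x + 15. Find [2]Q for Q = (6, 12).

tangent at (6, 12): λ = (3·6² + 11)/(2·12) ≡ 0/7. 7⁻¹ ≡ 5 (mod 17), so λ ≡ 0·5 ≡ 0.
  x = λ² - 6 - 6 = 0 - 12 ≡ 5; y = λ·(6 - 5) - 12 ≡ 5. → (5, 5)

(5, 5)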